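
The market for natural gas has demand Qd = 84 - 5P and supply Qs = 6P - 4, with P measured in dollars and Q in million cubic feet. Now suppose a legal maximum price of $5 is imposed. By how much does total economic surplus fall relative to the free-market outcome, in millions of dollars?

Equilibrium: 84 - 5P = 6P - 4, so 88 = 11P and P* = 8, Q* = 44.
The ceiling of 5 is below the equilibrium price 8, so it binds.
At P = 5: Qd = 84 - 5·5 = 59 and Qs = 6·5 - 4 = 26.
Quantity traded falls to 26. At Q = 26 the demand price is (84 - 26)/5 = 11.6 and the supply price is (4 + 26)/6 = 5.
Deadweight loss = ½ · (11.6 - 5) · (44 - 26) = ½ · 6.6 · 18 = 59.4.

59.4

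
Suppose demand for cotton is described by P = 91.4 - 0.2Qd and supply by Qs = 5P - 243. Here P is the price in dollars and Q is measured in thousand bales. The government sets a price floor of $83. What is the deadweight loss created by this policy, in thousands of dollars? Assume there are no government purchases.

845

Rearranging demand gives Qd = 457 - 5P. Setting quantity demanded equal to quantity supplied, 457 - 5P = 5P - 243, gives P* = 70 and Q* = 107.
Since 83 > 70, the floor is binding.
At P = 83: Qd = 457 - 5·83 = 42 and Qs = 5·83 - 243 = 172.
Quantity traded falls to 42. At Q = 42 the demand price is (457 - 42)/5 = 83 and the supply price is (243 + 42)/5 = 57.
Deadweight loss = ½ · (83 - 57) · (107 - 42) = ½ · 26 · 65 = 845.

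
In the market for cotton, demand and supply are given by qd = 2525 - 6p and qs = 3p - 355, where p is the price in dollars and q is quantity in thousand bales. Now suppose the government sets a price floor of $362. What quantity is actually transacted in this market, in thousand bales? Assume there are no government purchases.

353

In a free market, 2525 - 6p = 3p - 355 gives the equilibrium p* = 320, q* = 605.
Because the floor (362) lies above the market-clearing price, it is binding.
At p = 362: qd = 2525 - 6·362 = 353 and qs = 3·362 - 355 = 731.
The quantity actually transacted is the short side, demand: 353.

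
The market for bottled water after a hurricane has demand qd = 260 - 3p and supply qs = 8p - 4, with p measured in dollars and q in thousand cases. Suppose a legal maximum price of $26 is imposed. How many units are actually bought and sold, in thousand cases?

188

Without the control the market clears where 260 - 3p = 8p - 4, i.e. p* = 24 and q* = 188.
Since 26 is above p* = 24, the ceiling does not bind and the free-market outcome prevails.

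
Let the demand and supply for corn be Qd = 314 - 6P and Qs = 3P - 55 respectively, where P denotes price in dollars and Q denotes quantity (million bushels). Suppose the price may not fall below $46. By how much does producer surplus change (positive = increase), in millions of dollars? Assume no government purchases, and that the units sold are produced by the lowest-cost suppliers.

Without the control the market clears where 314 - 6P = 3P - 55, i.e. P* = 41 and Q* = 68.
The floor of 46 is above the equilibrium price 41, so it binds.
At P = 46: Qd = 314 - 6·46 = 38 and Qs = 3·46 - 55 = 83.
Producer surplus without the control is ½ · (41 - 55/3) · 68 = 2312/3.
With the floor, 38 units are sold at 46. The supply price at Q = 38 is 31, so PS = ½ · [(46 - 55/3) + (46 - 31)] · 38 = 2432/3.
Change in producer surplus = 2432/3 - 2312/3 = 40.

40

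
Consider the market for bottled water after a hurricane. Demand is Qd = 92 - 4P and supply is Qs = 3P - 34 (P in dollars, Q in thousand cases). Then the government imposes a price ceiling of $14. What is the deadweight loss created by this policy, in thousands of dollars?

Without the control the market clears where 92 - 4P = 3P - 34, i.e. P* = 18 and Q* = 20.
The ceiling of 14 is below the equilibrium price 18, so it binds.
At P = 14: Qd = 92 - 4·14 = 36 and Qs = 3·14 - 34 = 8.
Quantity traded falls to 8. At Q = 8 the demand price is (92 - 8)/4 = 21 and the supply price is (34 + 8)/3 = 14.
Deadweight loss = ½ · (21 - 14) · (20 - 8) = ½ · 7 · 12 = 42.

42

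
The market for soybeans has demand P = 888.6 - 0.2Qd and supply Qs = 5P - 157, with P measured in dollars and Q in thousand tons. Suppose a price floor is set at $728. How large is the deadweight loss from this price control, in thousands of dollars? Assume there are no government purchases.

359120

Rearranging demand gives Qd = 4443 - 5P. Equilibrium: 4443 - 5P = 5P - 157, so 4600 = 10P and P* = 460, Q* = 2143.
The floor of 728 is above the equilibrium price 460, so it binds.
At P = 728: Qd = 4443 - 5·728 = 803 and Qs = 5·728 - 157 = 3483.
Quantity traded falls to 803. At Q = 803 the demand price is (4443 - 803)/5 = 728 and the supply price is (157 + 803)/5 = 192.
Deadweight loss = ½ · (728 - 192) · (2143 - 803) = ½ · 536 · 1340 = 359120.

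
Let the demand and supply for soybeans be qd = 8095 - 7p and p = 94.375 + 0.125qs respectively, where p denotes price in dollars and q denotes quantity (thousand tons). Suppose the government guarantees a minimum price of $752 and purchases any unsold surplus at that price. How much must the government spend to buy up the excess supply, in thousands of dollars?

1827360

Rearranging supply gives qs = 8p - 755. Equilibrium: 8095 - 7p = 8p - 755, so 8850 = 15p and p* = 590, q* = 3965.
Since 752 > 590, the floor is binding.
At p = 752: qd = 8095 - 7·752 = 2831 and qs = 8·752 - 755 = 5261.
Surplus = qs - qd = 2430.
Government expenditure = surplus × support price = 2430 × 752 = 1827360.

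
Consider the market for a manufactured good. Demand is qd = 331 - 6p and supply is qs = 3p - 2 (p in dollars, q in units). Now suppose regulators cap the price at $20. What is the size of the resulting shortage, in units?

In a free market, 331 - 6p = 3p - 2 gives the equilibrium p* = 37, q* = 109.
The ceiling of 20 is below the equilibrium price 37, so it binds.
At p = 20: qd = 331 - 6·20 = 211 and qs = 3·20 - 2 = 58.
Shortage = qd - qs = 211 - 58 = 153.

153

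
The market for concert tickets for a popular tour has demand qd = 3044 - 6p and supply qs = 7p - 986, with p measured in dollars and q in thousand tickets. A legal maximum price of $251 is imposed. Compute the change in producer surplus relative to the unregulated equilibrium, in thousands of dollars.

-57672.5

Without the control the market clears where 3044 - 6p = 7p - 986, i.e. p* = 310 and q* = 1184.
Because the ceiling (251) lies below the market-clearing price, it is binding.
At p = 251: qd = 3044 - 6·251 = 1538 and qs = 7·251 - 986 = 771.
Producer surplus without the control is ½ · (310 - 986/7) · 1184 = 700928/7.
With the ceiling, producers sell 771 units at 251, so PS = ½ · (251 - 986/7) · 771 = 594441/14.
Change in producer surplus = 594441/14 - 700928/7 = -57672.5.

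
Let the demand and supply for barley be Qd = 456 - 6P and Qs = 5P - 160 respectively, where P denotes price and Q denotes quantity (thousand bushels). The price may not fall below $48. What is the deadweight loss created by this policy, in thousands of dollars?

In a free market, 456 - 6P = 5P - 160 gives the equilibrium P* = 56, Q* = 120.
Since 48 is below P* = 56, the floor does not bind and the free-market outcome prevails.
Since the control does not bind, no trades are prevented and deadweight loss is zero.

0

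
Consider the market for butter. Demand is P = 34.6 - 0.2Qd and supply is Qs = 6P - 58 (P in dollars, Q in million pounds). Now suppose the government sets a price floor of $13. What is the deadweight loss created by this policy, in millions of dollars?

Rearranging demand gives Qd = 173 - 5P. Without the control the market clears where 173 - 5P = 6P - 58, i.e. P* = 21 and Q* = 68.
The floor of 13 is below the equilibrium price 21, so it is not binding; the market clears at P* = 21, Q* = 68.
Since the control does not bind, no trades are prevented and deadweight loss is zero.

0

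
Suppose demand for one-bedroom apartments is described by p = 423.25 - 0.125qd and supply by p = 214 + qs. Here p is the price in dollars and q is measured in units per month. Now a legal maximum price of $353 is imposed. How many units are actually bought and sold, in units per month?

Rearranging demand gives qd = 3386 - 8p; rearranging supply gives qs = p - 214. Setting quantity demanded equal to quantity supplied, 3386 - 8p = p - 214, gives p* = 400 and q* = 186.
Since 353 < 400, the ceiling is binding.
At p = 353: qd = 3386 - 8·353 = 562 and qs = 353 - 214 = 139.
The quantity actually transacted is the short side, supply: 139.

139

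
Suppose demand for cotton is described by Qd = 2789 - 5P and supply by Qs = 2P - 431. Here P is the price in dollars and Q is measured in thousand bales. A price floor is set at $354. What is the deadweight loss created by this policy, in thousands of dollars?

Setting quantity demanded equal to quantity supplied, 2789 - 5P = 2P - 431, gives P* = 460 and Q* = 489.
Since 354 is below P* = 460, the floor does not bind and the free-market outcome prevails.
Since the control does not bind, no trades are prevented and deadweight loss is zero.

0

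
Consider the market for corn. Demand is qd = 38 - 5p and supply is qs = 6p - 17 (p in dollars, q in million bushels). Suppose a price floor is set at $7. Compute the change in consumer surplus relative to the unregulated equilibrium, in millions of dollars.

Without the control the market clears where 38 - 5p = 6p - 17, i.e. p* = 5 and q* = 13.
The floor of 7 is above the equilibrium price 5, so it binds.
At p = 7: qd = 38 - 5·7 = 3 and qs = 6·7 - 17 = 25.
Consumer surplus without the control is ½ · (7.6 - 5) · 13 = 16.9.
With the floor, consumers buy 3 units at 7, so CS = ½ · (7.6 - 7) · 3 = 0.9.
Change in consumer surplus = 0.9 - 16.9 = -16.

-16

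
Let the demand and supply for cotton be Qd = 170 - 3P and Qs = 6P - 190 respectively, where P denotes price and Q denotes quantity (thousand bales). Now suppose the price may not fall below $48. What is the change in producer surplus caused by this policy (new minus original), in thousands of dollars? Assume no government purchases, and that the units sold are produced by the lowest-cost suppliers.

160

Setting quantity demanded equal to quantity supplied, 170 - 3P = 6P - 190, gives P* = 40 and Q* = 50.
The floor of 48 is above the equilibrium price 40, so it binds.
At P = 48: Qd = 170 - 3·48 = 26 and Qs = 6·48 - 190 = 98.
Producer surplus without the control is ½ · (40 - 95/3) · 50 = 625/3.
With the floor, 26 units are sold at 48. The supply price at Q = 26 is 36, so PS = ½ · [(48 - 95/3) + (48 - 36)] · 26 = 1105/3.
Change in producer surplus = 1105/3 - 625/3 = 160.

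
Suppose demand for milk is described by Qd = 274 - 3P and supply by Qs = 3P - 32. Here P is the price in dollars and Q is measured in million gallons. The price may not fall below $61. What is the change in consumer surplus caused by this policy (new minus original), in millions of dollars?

-1060

In a free market, 274 - 3P = 3P - 32 gives the equilibrium P* = 51, Q* = 121.
Since 61 > 51, the floor is binding.
At P = 61: Qd = 274 - 3·61 = 91 and Qs = 3·61 - 32 = 151.
Consumer surplus without the control is ½ · (274/3 - 51) · 121 = 14641/6.
With the floor, consumers buy 91 units at 61, so CS = ½ · (274/3 - 61) · 91 = 8281/6.
Change in consumer surplus = 8281/6 - 14641/6 = -1060.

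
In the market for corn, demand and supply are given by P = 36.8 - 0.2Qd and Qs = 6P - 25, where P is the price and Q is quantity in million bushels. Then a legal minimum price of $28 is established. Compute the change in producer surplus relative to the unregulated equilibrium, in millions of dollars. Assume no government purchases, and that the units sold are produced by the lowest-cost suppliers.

Rearranging demand gives Qd = 184 - 5P. Equilibrium: 184 - 5P = 6P - 25, so 209 = 11P and P* = 19, Q* = 89.
Because the floor (28) lies above the market-clearing price, it is binding.
At P = 28: Qd = 184 - 5·28 = 44 and Qs = 6·28 - 25 = 143.
Producer surplus without the control is ½ · (19 - 25/6) · 89 = 7921/12.
With the floor, 44 units are sold at 28. The supply price at Q = 44 is 11.5, so PS = ½ · [(28 - 25/6) + (28 - 11.5)] · 44 = 2662/3.
Change in producer surplus = 2662/3 - 7921/12 = 227.25.

227.25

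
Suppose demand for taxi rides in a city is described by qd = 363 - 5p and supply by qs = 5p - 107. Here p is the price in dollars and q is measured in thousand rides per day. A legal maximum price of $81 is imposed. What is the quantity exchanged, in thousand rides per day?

128

In a free market, 363 - 5p = 5p - 107 gives the equilibrium p* = 47, q* = 128.
The ceiling of 81 is above the equilibrium price 47, so it is not binding; the market clears at p* = 47, q* = 128.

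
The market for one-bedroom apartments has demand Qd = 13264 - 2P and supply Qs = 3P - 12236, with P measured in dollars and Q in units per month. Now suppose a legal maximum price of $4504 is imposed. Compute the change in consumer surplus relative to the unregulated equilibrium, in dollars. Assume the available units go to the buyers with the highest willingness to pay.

-38740

Setting quantity demanded equal to quantity supplied, 13264 - 2P = 3P - 12236, gives P* = 5100 and Q* = 3064.
Since 4504 < 5100, the ceiling is binding.
At P = 4504: Qd = 13264 - 2·4504 = 4256 and Qs = 3·4504 - 12236 = 1276.
Consumer surplus without the control is ½ · (6632 - 5100) · 3064 = 2347024.
With the ceiling, 1276 units are sold at 4504 (assume they go to the highest-value buyers). The demand price at Q = 1276 is 5994, so CS = ½ · [(6632 - 4504) + (5994 - 4504)] · 1276 = 2308284.
Change in consumer surplus = 2308284 - 2347024 = -38740.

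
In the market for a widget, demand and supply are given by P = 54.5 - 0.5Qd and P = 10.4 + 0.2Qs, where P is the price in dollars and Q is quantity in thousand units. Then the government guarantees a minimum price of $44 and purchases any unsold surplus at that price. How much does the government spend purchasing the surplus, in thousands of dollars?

Rearranging demand gives Qd = 109 - 2P; rearranging supply gives Qs = 5P - 52. Equilibrium: 109 - 2P = 5P - 52, so 161 = 7P and P* = 23, Q* = 63.
Because the floor (44) lies above the market-clearing price, it is binding.
At P = 44: Qd = 109 - 2·44 = 21 and Qs = 5·44 - 52 = 168.
Surplus = Qs - Qd = 147.
Government expenditure = surplus × support price = 147 × 44 = 6468.

6468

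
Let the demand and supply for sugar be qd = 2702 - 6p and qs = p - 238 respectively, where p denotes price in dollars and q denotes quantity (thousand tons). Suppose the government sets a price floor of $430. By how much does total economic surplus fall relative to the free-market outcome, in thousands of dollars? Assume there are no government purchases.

2100

Setting quantity demanded equal to quantity supplied, 2702 - 6p = p - 238, gives p* = 420 and q* = 182.
The floor of 430 is above the equilibrium price 420, so it binds.
At p = 430: qd = 2702 - 6·430 = 122 and qs = 430 - 238 = 192.
Quantity traded falls to 122. At q = 122 the demand price is (2702 - 122)/6 = 430 and the supply price is 238 + 122 = 360.
Deadweight loss = ½ · (430 - 360) · (182 - 122) = ½ · 70 · 60 = 2100.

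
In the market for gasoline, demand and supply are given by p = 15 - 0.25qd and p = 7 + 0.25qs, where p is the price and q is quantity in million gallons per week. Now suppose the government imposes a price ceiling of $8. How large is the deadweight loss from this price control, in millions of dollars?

Rearranging demand gives qd = 60 - 4p; rearranging supply gives qs = 4p - 28. Without the control the market clears where 60 - 4p = 4p - 28, i.e. p* = 11 and q* = 16.
The ceiling of 8 is below the equilibrium price 11, so it binds.
At p = 8: qd = 60 - 4·8 = 28 and qs = 4·8 - 28 = 4.
Quantity traded falls to 4. At q = 4 the demand price is (60 - 4)/4 = 14 and the supply price is (28 + 4)/4 = 8.
Deadweight loss = ½ · (14 - 8) · (16 - 4) = ½ · 6 · 12 = 36.

36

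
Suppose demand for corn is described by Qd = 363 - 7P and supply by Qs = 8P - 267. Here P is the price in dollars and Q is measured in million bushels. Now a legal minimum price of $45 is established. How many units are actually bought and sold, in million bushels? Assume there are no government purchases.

Without the control the market clears where 363 - 7P = 8P - 267, i.e. P* = 42 and Q* = 69.
Because the floor (45) lies above the market-clearing price, it is binding.
At P = 45: Qd = 363 - 7·45 = 48 and Qs = 8·45 - 267 = 93.
The quantity actually transacted is the short side, demand: 48.

48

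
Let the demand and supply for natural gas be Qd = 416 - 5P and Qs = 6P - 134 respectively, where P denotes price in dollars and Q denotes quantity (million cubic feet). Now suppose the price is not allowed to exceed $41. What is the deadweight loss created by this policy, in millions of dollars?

534.6

In a free market, 416 - 5P = 6P - 134 gives the equilibrium P* = 50, Q* = 166.
The ceiling of 41 is below the equilibrium price 50, so it binds.
At P = 41: Qd = 416 - 5·41 = 211 and Qs = 6·41 - 134 = 112.
Quantity traded falls to 112. At Q = 112 the demand price is (416 - 112)/5 = 60.8 and the supply price is (134 + 112)/6 = 41.
Deadweight loss = ½ · (60.8 - 41) · (166 - 112) = ½ · 19.8 · 54 = 534.6.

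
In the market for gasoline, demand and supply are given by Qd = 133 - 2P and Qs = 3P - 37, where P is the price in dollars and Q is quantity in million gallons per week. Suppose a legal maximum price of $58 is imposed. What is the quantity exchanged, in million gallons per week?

65

In a free market, 133 - 2P = 3P - 37 gives the equilibrium P* = 34, Q* = 65.
Since 58 is above P* = 34, the ceiling does not bind and the free-market outcome prevails.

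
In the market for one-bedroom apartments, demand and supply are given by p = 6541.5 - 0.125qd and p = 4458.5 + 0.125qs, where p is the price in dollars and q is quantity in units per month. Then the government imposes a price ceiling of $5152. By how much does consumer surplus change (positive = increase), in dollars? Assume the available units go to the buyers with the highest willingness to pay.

Rearranging demand gives qd = 52332 - 8p; rearranging supply gives qs = 8p - 35668. Setting quantity demanded equal to quantity supplied, 52332 - 8p = 8p - 35668, gives p* = 5500 and q* = 8332.
The ceiling of 5152 is below the equilibrium price 5500, so it binds.
At p = 5152: qd = 52332 - 8·5152 = 11116 and qs = 8·5152 - 35668 = 5548.
Consumer surplus without the control is ½ · (6541.5 - 5500) · 8332 = 4338889.
With the ceiling, 5548 units are sold at 5152 (assume they go to the highest-value buyers). The demand price at q = 5548 is 5848, so CS = ½ · [(6541.5 - 5152) + (5848 - 5152)] · 5548 = 5785177.
Change in consumer surplus = 5785177 - 4338889 = 1446288.

1446288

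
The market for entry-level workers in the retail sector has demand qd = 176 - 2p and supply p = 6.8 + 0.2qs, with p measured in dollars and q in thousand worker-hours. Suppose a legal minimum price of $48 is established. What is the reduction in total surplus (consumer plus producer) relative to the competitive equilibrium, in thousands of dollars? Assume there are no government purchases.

453.6

Rearranging supply gives qs = 5p - 34. Setting quantity demanded equal to quantity supplied, 176 - 2p = 5p - 34, gives p* = 30 and q* = 116.
Since 48 > 30, the floor is binding.
At p = 48: qd = 176 - 2·48 = 80 and qs = 5·48 - 34 = 206.
Quantity traded falls to 80. At q = 80 the demand price is (176 - 80)/2 = 48 and the supply price is (34 + 80)/5 = 22.8.
Deadweight loss = ½ · (48 - 22.8) · (116 - 80) = ½ · 25.2 · 36 = 453.6.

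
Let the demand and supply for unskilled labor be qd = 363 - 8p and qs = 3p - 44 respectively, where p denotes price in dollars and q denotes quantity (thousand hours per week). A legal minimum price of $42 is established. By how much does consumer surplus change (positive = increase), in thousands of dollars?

In a free market, 363 - 8p = 3p - 44 gives the equilibrium p* = 37, q* = 67.
The floor of 42 is above the equilibrium price 37, so it binds.
At p = 42: qd = 363 - 8·42 = 27 and qs = 3·42 - 44 = 82.
Consumer surplus without the control is ½ · (45.375 - 37) · 67 = 280.5625.
With the floor, consumers buy 27 units at 42, so CS = ½ · (45.375 - 42) · 27 = 45.5625.
Change in consumer surplus = 45.5625 - 280.5625 = -235.

-235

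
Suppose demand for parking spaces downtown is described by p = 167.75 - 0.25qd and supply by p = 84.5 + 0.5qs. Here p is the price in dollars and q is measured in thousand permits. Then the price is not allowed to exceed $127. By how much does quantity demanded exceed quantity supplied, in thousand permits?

Rearranging demand gives qd = 671 - 4p; rearranging supply gives qs = 2p - 169. In a free market, 671 - 4p = 2p - 169 gives the equilibrium p* = 140, q* = 111.
Since 127 < 140, the ceiling is binding.
At p = 127: qd = 671 - 4·127 = 163 and qs = 2·127 - 169 = 85.
Shortage = qd - qs = 163 - 85 = 78.

78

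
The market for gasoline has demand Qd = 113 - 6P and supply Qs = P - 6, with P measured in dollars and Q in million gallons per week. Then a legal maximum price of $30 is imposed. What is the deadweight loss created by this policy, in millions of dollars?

0

In a free market, 113 - 6P = P - 6 gives the equilibrium P* = 17, Q* = 11.
The ceiling of 30 is above the equilibrium price 17, so it is not binding; the market clears at P* = 17, Q* = 11.
Since the control does not bind, no trades are prevented and deadweight loss is zero.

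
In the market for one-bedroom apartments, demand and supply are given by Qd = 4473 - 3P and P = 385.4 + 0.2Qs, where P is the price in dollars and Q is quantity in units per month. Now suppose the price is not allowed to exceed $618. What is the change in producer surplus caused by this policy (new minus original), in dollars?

Rearranging supply gives Qs = 5P - 1927. In a free market, 4473 - 3P = 5P - 1927 gives the equilibrium P* = 800, Q* = 2073.
Since 618 < 800, the ceiling is binding.
At P = 618: Qd = 4473 - 3·618 = 2619 and Qs = 5·618 - 1927 = 1163.
Producer surplus without the control is ½ · (800 - 385.4) · 2073 = 429732.9.
With the ceiling, producers sell 1163 units at 618, so PS = ½ · (618 - 385.4) · 1163 = 135256.9.
Change in producer surplus = 135256.9 - 429732.9 = -294476.

-294476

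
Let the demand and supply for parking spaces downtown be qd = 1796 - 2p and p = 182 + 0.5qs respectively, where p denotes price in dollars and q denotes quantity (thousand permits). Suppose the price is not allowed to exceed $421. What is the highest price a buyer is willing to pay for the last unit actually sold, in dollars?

Rearranging supply gives qs = 2p - 364. In a free market, 1796 - 2p = 2p - 364 gives the equilibrium p* = 540, q* = 716.
Since 421 < 540, the ceiling is binding.
At p = 421: qd = 1796 - 2·421 = 954 and qs = 2·421 - 364 = 478.
Only 478 units reach the market. On the demand curve, the marginal buyer's willingness to pay at q = 478 is (1796 - 478)/2 = 659.

659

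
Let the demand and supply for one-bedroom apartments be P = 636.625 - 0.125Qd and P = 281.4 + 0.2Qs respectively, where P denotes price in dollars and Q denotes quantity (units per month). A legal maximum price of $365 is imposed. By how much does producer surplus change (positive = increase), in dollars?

-101992.5

Rearranging demand gives Qd = 5093 - 8P; rearranging supply gives Qs = 5P - 1407. Without the control the market clears where 5093 - 8P = 5P - 1407, i.e. P* = 500 and Q* = 1093.
Because the ceiling (365) lies below the market-clearing price, it is binding.
At P = 365: Qd = 5093 - 8·365 = 2173 and Qs = 5·365 - 1407 = 418.
Producer surplus without the control is ½ · (500 - 281.4) · 1093 = 119464.9.
With the ceiling, producers sell 418 units at 365, so PS = ½ · (365 - 281.4) · 418 = 17472.4.
Change in producer surplus = 17472.4 - 119464.9 = -101992.5.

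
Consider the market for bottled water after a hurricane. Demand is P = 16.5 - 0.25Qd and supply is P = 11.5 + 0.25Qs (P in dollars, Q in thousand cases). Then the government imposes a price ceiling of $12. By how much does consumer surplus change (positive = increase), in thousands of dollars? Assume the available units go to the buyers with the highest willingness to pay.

Rearranging demand gives Qd = 66 - 4P; rearranging supply gives Qs = 4P - 46. Without the control the market clears where 66 - 4P = 4P - 46, i.e. P* = 14 and Q* = 10.
The ceiling of 12 is below the equilibrium price 14, so it binds.
At P = 12: Qd = 66 - 4·12 = 18 and Qs = 4·12 - 46 = 2.
Consumer surplus without the control is ½ · (16.5 - 14) · 10 = 12.5.
With the ceiling, 2 units are sold at 12 (assume they go to the highest-value buyers). The demand price at Q = 2 is 16, so CS = ½ · [(16.5 - 12) + (16 - 12)] · 2 = 8.5.
Change in consumer surplus = 8.5 - 12.5 = -4.

-4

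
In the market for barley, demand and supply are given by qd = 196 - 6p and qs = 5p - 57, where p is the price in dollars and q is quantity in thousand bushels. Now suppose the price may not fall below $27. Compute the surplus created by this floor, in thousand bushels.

Equilibrium: 196 - 6p = 5p - 57, so 253 = 11p and p* = 23, q* = 58.
Because the floor (27) lies above the market-clearing price, it is binding.
At p = 27: qd = 196 - 6·27 = 34 and qs = 5·27 - 57 = 78.
Surplus = qs - qd = 78 - 34 = 44.

44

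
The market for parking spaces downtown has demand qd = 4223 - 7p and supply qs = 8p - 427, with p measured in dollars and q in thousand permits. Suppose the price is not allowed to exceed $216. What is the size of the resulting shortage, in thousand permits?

1410

In a free market, 4223 - 7p = 8p - 427 gives the equilibrium p* = 310, q* = 2053.
The ceiling of 216 is below the equilibrium price 310, so it binds.
At p = 216: qd = 4223 - 7·216 = 2711 and qs = 8·216 - 427 = 1301.
Shortage = qd - qs = 2711 - 1301 = 1410.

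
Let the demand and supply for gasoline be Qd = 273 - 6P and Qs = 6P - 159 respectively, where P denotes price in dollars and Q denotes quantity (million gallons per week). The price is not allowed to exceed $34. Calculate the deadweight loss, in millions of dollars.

Equilibrium: 273 - 6P = 6P - 159, so 432 = 12P and P* = 36, Q* = 57.
Since 34 < 36, the ceiling is binding.
At P = 34: Qd = 273 - 6·34 = 69 and Qs = 6·34 - 159 = 45.
Quantity traded falls to 45. At Q = 45 the demand price is (273 - 45)/6 = 38 and the supply price is (159 + 45)/6 = 34.
Deadweight loss = ½ · (38 - 34) · (57 - 45) = ½ · 4 · 12 = 24.

24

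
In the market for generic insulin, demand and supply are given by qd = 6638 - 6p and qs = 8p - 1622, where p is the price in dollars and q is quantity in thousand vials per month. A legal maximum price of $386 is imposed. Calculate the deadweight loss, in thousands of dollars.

388416

In a free market, 6638 - 6p = 8p - 1622 gives the equilibrium p* = 590, q* = 3098.
Because the ceiling (386) lies below the market-clearing price, it is binding.
At p = 386: qd = 6638 - 6·386 = 4322 and qs = 8·386 - 1622 = 1466.
Quantity traded falls to 1466. At q = 1466 the demand price is (6638 - 1466)/6 = 862 and the supply price is (1622 + 1466)/8 = 386.
Deadweight loss = ½ · (862 - 386) · (3098 - 1466) = ½ · 476 · 1632 = 388416.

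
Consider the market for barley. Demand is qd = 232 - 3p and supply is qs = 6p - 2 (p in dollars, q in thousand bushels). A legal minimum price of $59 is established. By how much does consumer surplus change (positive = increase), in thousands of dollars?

-3448.5

Equilibrium: 232 - 3p = 6p - 2, so 234 = 9p and p* = 26, q* = 154.
Since 59 > 26, the floor is binding.
At p = 59: qd = 232 - 3·59 = 55 and qs = 6·59 - 2 = 352.
Consumer surplus without the control is ½ · (232/3 - 26) · 154 = 11858/3.
With the floor, consumers buy 55 units at 59, so CS = ½ · (232/3 - 59) · 55 = 3025/6.
Change in consumer surplus = 3025/6 - 11858/3 = -3448.5.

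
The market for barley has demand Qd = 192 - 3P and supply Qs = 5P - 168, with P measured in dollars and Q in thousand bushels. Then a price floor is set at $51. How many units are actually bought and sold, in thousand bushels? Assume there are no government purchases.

Without the control the market clears where 192 - 3P = 5P - 168, i.e. P* = 45 and Q* = 57.
Since 51 > 45, the floor is binding.
At P = 51: Qd = 192 - 3·51 = 39 and Qs = 5·51 - 168 = 87.
The quantity actually transacted is the short side, demand: 39.

39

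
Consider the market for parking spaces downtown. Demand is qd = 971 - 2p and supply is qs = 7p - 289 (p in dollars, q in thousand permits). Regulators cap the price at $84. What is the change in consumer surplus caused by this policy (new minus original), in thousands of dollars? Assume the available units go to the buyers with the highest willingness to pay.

-21672

Without the control the market clears where 971 - 2p = 7p - 289, i.e. p* = 140 and q* = 691.
The ceiling of 84 is below the equilibrium price 140, so it binds.
At p = 84: qd = 971 - 2·84 = 803 and qs = 7·84 - 289 = 299.
Consumer surplus without the control is ½ · (485.5 - 140) · 691 = 119370.25.
With the ceiling, 299 units are sold at 84 (assume they go to the highest-value buyers). The demand price at q = 299 is 336, so CS = ½ · [(485.5 - 84) + (336 - 84)] · 299 = 97698.25.
Change in consumer surplus = 97698.25 - 119370.25 = -21672.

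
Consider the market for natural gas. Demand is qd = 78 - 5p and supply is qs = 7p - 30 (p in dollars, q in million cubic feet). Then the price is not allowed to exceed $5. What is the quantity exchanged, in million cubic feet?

In a free market, 78 - 5p = 7p - 30 gives the equilibrium p* = 9, q* = 33.
Since 5 < 9, the ceiling is binding.
At p = 5: qd = 78 - 5·5 = 53 and qs = 7·5 - 30 = 5.
The quantity actually transacted is the short side, supply: 5.

5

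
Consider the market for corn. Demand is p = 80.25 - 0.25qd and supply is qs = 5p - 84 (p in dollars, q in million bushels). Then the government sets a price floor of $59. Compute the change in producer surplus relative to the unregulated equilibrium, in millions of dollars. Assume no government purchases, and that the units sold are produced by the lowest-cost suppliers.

Rearranging demand gives qd = 321 - 4p. In a free market, 321 - 4p = 5p - 84 gives the equilibrium p* = 45, q* = 141.
Because the floor (59) lies above the market-clearing price, it is binding.
At p = 59: qd = 321 - 4·59 = 85 and qs = 5·59 - 84 = 211.
Producer surplus without the control is ½ · (45 - 16.8) · 141 = 1988.1.
With the floor, 85 units are sold at 59. The supply price at q = 85 is 33.8, so PS = ½ · [(59 - 16.8) + (59 - 33.8)] · 85 = 2864.5.
Change in producer surplus = 2864.5 - 1988.1 = 876.4.

876.4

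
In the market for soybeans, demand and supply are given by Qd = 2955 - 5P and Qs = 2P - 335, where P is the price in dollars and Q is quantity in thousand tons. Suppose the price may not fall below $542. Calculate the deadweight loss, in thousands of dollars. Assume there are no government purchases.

Setting quantity demanded equal to quantity supplied, 2955 - 5P = 2P - 335, gives P* = 470 and Q* = 605.
Because the floor (542) lies above the market-clearing price, it is binding.
At P = 542: Qd = 2955 - 5·542 = 245 and Qs = 2·542 - 335 = 749.
Quantity traded falls to 245. At Q = 245 the demand price is (2955 - 245)/5 = 542 and the supply price is (335 + 245)/2 = 290.
Deadweight loss = ½ · (542 - 290) · (605 - 245) = ½ · 252 · 360 = 45360.

45360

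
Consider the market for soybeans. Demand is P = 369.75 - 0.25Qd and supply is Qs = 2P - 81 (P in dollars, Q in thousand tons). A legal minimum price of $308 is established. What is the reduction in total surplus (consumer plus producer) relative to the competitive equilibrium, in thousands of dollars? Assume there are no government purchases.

Rearranging demand gives Qd = 1479 - 4P. Equilibrium: 1479 - 4P = 2P - 81, so 1560 = 6P and P* = 260, Q* = 439.
Because the floor (308) lies above the market-clearing price, it is binding.
At P = 308: Qd = 1479 - 4·308 = 247 and Qs = 2·308 - 81 = 535.
Quantity traded falls to 247. At Q = 247 the demand price is (1479 - 247)/4 = 308 and the supply price is (81 + 247)/2 = 164.
Deadweight loss = ½ · (308 - 164) · (439 - 247) = ½ · 144 · 192 = 13824.

13824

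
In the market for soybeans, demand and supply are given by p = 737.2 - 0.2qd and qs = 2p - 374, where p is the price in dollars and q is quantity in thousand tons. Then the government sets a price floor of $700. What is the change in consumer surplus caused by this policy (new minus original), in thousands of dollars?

Rearranging demand gives qd = 3686 - 5p. Without the control the market clears where 3686 - 5p = 2p - 374, i.e. p* = 580 and q* = 786.
The floor of 700 is above the equilibrium price 580, so it binds.
At p = 700: qd = 3686 - 5·700 = 186 and qs = 2·700 - 374 = 1026.
Consumer surplus without the control is ½ · (737.2 - 580) · 786 = 61779.6.
With the floor, consumers buy 186 units at 700, so CS = ½ · (737.2 - 700) · 186 = 3459.6.
Change in consumer surplus = 3459.6 - 61779.6 = -58320.

-58320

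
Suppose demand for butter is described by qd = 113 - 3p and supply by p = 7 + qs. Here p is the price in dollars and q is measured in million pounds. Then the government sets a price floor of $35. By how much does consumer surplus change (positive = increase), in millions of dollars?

-77.5

Rearranging supply gives qs = p - 7. Equilibrium: 113 - 3p = p - 7, so 120 = 4p and p* = 30, q* = 23.
Since 35 > 30, the floor is binding.
At p = 35: qd = 113 - 3·35 = 8 and qs = 35 - 7 = 28.
Consumer surplus without the control is ½ · (113/3 - 30) · 23 = 529/6.
With the floor, consumers buy 8 units at 35, so CS = ½ · (113/3 - 35) · 8 = 32/3.
Change in consumer surplus = 32/3 - 529/6 = -77.5.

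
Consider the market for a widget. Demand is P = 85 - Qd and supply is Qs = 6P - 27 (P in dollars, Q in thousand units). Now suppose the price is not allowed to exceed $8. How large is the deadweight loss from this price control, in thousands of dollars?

1344

Rearranging demand gives Qd = 85 - P. Setting quantity demanded equal to quantity supplied, 85 - P = 6P - 27, gives P* = 16 and Q* = 69.
Because the ceiling (8) lies below the market-clearing price, it is binding.
At P = 8: Qd = 85 - 8 = 77 and Qs = 6·8 - 27 = 21.
Quantity traded falls to 21. At Q = 21 the demand price is 85 - 21 = 64 and the supply price is (27 + 21)/6 = 8.
Deadweight loss = ½ · (64 - 8) · (69 - 21) = ½ · 56 · 48 = 1344.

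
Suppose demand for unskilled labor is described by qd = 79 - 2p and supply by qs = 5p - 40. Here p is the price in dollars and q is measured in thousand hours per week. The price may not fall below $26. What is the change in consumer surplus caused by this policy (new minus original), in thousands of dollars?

Without the control the market clears where 79 - 2p = 5p - 40, i.e. p* = 17 and q* = 45.
Since 26 > 17, the floor is binding.
At p = 26: qd = 79 - 2·26 = 27 and qs = 5·26 - 40 = 90.
Consumer surplus without the control is ½ · (39.5 - 17) · 45 = 506.25.
With the floor, consumers buy 27 units at 26, so CS = ½ · (39.5 - 26) · 27 = 182.25.
Change in consumer surplus = 182.25 - 506.25 = -324.

-324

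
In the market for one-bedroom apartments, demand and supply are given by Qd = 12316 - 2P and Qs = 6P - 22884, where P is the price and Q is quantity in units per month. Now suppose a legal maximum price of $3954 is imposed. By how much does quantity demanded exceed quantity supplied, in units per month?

In a free market, 12316 - 2P = 6P - 22884 gives the equilibrium P* = 4400, Q* = 3516.
The ceiling of 3954 is below the equilibrium price 4400, so it binds.
At P = 3954: Qd = 12316 - 2·3954 = 4408 and Qs = 6·3954 - 22884 = 840.
Shortage = Qd - Qs = 4408 - 840 = 3568.

3568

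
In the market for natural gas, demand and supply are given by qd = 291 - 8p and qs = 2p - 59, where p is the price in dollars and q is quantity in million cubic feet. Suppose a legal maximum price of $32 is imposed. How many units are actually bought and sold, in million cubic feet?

5

Without the control the market clears where 291 - 8p = 2p - 59, i.e. p* = 35 and q* = 11.
The ceiling of 32 is below the equilibrium price 35, so it binds.
At p = 32: qd = 291 - 8·32 = 35 and qs = 2·32 - 59 = 5.
The quantity actually transacted is the short side, supply: 5.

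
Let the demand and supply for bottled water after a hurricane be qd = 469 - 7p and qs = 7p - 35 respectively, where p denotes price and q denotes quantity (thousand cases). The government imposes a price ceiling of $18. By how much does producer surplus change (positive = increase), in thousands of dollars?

-2772

Without the control the market clears where 469 - 7p = 7p - 35, i.e. p* = 36 and q* = 217.
Because the ceiling (18) lies below the market-clearing price, it is binding.
At p = 18: qd = 469 - 7·18 = 343 and qs = 7·18 - 35 = 91.
Producer surplus without the control is ½ · (36 - 5) · 217 = 3363.5.
With the ceiling, producers sell 91 units at 18, so PS = ½ · (18 - 5) · 91 = 591.5.
Change in producer surplus = 591.5 - 3363.5 = -2772.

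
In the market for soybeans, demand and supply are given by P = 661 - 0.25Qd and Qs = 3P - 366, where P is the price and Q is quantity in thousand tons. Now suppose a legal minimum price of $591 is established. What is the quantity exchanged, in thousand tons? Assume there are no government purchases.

280

Rearranging demand gives Qd = 2644 - 4P. In a free market, 2644 - 4P = 3P - 366 gives the equilibrium P* = 430, Q* = 924.
Since 591 > 430, the floor is binding.
At P = 591: Qd = 2644 - 4·591 = 280 and Qs = 3·591 - 366 = 1407.
The quantity actually transacted is the short side, demand: 280.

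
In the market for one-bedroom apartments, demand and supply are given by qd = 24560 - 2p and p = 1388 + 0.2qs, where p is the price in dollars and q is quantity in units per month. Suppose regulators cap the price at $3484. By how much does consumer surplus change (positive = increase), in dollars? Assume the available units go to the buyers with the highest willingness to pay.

4196080

Rearranging supply gives qs = 5p - 6940. Setting quantity demanded equal to quantity supplied, 24560 - 2p = 5p - 6940, gives p* = 4500 and q* = 15560.
Since 3484 < 4500, the ceiling is binding.
At p = 3484: qd = 24560 - 2·3484 = 17592 and qs = 5·3484 - 6940 = 10480.
Consumer surplus without the control is ½ · (12280 - 4500) · 15560 = 60528400.
With the ceiling, 10480 units are sold at 3484 (assume they go to the highest-value buyers). The demand price at q = 10480 is 7040, so CS = ½ · [(12280 - 3484) + (7040 - 3484)] · 10480 = 64724480.
Change in consumer surplus = 64724480 - 60528400 = 4196080.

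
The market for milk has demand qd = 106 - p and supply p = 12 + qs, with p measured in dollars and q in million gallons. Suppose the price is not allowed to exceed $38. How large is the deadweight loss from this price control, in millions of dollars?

Rearranging supply gives qs = p - 12. Equilibrium: 106 - p = p - 12, so 118 = 2p and p* = 59, q* = 47.
Since 38 < 59, the ceiling is binding.
At p = 38: qd = 106 - 38 = 68 and qs = 38 - 12 = 26.
Quantity traded falls to 26. At q = 26 the demand price is 106 - 26 = 80 and the supply price is 12 + 26 = 38.
Deadweight loss = ½ · (80 - 38) · (47 - 26) = ½ · 42 · 21 = 441.

441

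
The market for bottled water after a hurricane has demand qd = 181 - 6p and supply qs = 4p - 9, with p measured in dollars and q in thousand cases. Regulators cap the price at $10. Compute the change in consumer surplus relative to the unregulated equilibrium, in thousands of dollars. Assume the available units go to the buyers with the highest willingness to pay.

171

Setting quantity demanded equal to quantity supplied, 181 - 6p = 4p - 9, gives p* = 19 and q* = 67.
The ceiling of 10 is below the equilibrium price 19, so it binds.
At p = 10: qd = 181 - 6·10 = 121 and qs = 4·10 - 9 = 31.
Consumer surplus without the control is ½ · (181/6 - 19) · 67 = 4489/12.
With the ceiling, 31 units are sold at 10 (assume they go to the highest-value buyers). The demand price at q = 31 is 25, so CS = ½ · [(181/6 - 10) + (25 - 10)] · 31 = 6541/12.
Change in consumer surplus = 6541/12 - 4489/12 = 171.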